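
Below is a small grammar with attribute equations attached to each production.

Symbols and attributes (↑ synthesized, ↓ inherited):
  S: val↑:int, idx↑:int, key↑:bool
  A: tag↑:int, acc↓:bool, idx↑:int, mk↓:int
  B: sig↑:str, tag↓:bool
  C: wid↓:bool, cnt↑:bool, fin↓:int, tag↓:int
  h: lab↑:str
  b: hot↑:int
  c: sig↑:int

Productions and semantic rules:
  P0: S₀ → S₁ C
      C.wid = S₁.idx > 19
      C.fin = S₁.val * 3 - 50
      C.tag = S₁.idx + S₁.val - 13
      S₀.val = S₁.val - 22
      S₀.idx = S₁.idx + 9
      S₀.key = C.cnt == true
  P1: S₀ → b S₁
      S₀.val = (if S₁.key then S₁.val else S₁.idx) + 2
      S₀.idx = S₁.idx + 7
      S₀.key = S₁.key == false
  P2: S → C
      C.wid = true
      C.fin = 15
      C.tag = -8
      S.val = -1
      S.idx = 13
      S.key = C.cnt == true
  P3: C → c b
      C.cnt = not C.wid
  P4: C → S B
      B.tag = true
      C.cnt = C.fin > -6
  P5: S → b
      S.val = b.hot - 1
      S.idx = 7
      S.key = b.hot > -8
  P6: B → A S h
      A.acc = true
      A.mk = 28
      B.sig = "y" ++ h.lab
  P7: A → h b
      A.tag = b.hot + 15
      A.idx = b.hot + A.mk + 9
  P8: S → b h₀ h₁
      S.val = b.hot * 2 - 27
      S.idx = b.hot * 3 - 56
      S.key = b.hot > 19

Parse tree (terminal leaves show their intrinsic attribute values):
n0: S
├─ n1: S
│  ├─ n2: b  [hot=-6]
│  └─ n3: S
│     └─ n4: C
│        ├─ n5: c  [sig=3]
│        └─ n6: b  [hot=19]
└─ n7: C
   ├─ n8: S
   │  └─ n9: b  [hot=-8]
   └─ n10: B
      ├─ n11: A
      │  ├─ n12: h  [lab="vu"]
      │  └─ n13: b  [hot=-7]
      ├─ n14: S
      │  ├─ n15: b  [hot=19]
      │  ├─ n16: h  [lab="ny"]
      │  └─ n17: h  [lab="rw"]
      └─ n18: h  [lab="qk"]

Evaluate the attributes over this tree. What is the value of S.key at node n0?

true

1. n2.hot = -6  [terminal]
2. n4.wid = true  [true]
3. n4.fin = 15  [15]
4. n4.tag = -8  [-8]
5. n5.sig = 3  [terminal]
6. n6.hot = 19  [terminal]
7. n4.cnt = false  [not C.wid]
8. n3.val = -1  [-1]
9. n3.idx = 13  [13]
10. n3.key = false  [C.cnt == true]
11. n1.val = 15  [(if S₁.key then S₁.val else S₁.idx) + 2]
12. n1.idx = 20  [S₁.idx + 7]
13. n1.key = true  [S₁.key == false]
14. n7.wid = true  [S₁.idx > 19]
15. n7.fin = -5  [S₁.val * 3 - 50]
16. n7.tag = 22  [S₁.idx + S₁.val - 13]
17. n9.hot = -8  [terminal]
18. n8.val = -9  [b.hot - 1]
19. n8.idx = 7  [7]
20. n8.key = false  [b.hot > -8]
21. n10.tag = true  [true]
22. n11.acc = true  [true]
23. n11.mk = 28  [28]
24. n12.lab = "vu"  [terminal]
25. n13.hot = -7  [terminal]
26. n11.tag = 8  [b.hot + 15]
27. n11.idx = 30  [b.hot + A.mk + 9]
28. n15.hot = 19  [terminal]
29. n16.lab = "ny"  [terminal]
30. n17.lab = "rw"  [terminal]
31. n14.val = 11  [b.hot * 2 - 27]
32. n14.idx = 1  [b.hot * 3 - 56]
33. n14.key = false  [b.hot > 19]
34. n18.lab = "qk"  [terminal]
35. n10.sig = "yqk"  ["y" ++ h.lab]
36. n7.cnt = true  [C.fin > -6]
37. n0.val = -7  [S₁.val - 22]
38. n0.idx = 29  [S₁.idx + 9]
39. n0.key = true  [C.cnt == true]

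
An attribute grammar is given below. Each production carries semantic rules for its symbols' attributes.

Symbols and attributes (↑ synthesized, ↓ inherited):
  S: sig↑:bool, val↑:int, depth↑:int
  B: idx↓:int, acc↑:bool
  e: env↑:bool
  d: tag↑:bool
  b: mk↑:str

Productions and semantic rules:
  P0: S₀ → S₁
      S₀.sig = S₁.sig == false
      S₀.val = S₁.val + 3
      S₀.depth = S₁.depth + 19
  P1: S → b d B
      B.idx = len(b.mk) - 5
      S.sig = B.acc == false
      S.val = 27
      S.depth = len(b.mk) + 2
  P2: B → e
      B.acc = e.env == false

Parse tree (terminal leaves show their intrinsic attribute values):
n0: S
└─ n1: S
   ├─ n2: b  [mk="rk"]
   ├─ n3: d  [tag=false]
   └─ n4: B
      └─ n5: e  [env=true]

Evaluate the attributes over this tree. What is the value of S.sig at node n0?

false

1. n2.mk = "rk"  [terminal]
2. n3.tag = false  [terminal]
3. n4.idx = -3  [len(b.mk) - 5]
4. n5.env = true  [terminal]
5. n4.acc = false  [e.env == false]
6. n1.sig = true  [B.acc == false]
7. n1.val = 27  [27]
8. n1.depth = 4  [len(b.mk) + 2]
9. n0.sig = false  [S₁.sig == false]
10. n0.val = 30  [S₁.val + 3]
11. n0.depth = 23  [S₁.depth + 19]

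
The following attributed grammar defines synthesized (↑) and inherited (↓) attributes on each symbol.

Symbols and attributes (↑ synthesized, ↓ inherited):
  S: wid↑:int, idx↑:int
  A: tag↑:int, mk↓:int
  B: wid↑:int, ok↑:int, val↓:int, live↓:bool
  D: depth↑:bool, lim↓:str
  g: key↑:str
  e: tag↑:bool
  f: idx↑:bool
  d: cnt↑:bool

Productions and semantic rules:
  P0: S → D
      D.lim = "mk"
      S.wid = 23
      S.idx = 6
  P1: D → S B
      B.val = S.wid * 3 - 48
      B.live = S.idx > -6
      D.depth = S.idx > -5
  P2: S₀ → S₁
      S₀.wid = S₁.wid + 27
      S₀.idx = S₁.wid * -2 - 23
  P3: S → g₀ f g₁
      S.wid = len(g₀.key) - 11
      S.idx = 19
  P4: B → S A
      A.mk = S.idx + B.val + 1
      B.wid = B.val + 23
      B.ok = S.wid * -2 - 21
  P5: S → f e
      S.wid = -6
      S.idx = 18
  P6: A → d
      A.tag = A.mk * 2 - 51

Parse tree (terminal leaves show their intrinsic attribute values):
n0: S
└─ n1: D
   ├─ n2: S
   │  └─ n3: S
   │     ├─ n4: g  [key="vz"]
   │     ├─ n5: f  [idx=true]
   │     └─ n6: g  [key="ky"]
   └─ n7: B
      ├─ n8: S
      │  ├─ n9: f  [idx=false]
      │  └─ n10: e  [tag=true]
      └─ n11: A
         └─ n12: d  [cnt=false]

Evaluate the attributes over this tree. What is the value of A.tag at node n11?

-1

1. n1.lim = "mk"  ["mk"]
2. n4.key = "vz"  [terminal]
3. n5.idx = true  [terminal]
4. n6.key = "ky"  [terminal]
5. n3.wid = -9  [len(g₀.key) - 11]
6. n3.idx = 19  [19]
7. n2.wid = 18  [S₁.wid + 27]
8. n2.idx = -5  [S₁.wid * -2 - 23]
9. n7.val = 6  [S.wid * 3 - 48]
10. n7.live = true  [S.idx > -6]
11. n9.idx = false  [terminal]
12. n10.tag = true  [terminal]
13. n8.wid = -6  [-6]
14. n8.idx = 18  [18]
15. n11.mk = 25  [S.idx + B.val + 1]
16. n12.cnt = false  [terminal]
17. n11.tag = -1  [A.mk * 2 - 51]
18. n7.wid = 29  [B.val + 23]
19. n7.ok = -9  [S.wid * -2 - 21]
20. n1.depth = false  [S.idx > -5]
21. n0.wid = 23  [23]
22. n0.idx = 6  [6]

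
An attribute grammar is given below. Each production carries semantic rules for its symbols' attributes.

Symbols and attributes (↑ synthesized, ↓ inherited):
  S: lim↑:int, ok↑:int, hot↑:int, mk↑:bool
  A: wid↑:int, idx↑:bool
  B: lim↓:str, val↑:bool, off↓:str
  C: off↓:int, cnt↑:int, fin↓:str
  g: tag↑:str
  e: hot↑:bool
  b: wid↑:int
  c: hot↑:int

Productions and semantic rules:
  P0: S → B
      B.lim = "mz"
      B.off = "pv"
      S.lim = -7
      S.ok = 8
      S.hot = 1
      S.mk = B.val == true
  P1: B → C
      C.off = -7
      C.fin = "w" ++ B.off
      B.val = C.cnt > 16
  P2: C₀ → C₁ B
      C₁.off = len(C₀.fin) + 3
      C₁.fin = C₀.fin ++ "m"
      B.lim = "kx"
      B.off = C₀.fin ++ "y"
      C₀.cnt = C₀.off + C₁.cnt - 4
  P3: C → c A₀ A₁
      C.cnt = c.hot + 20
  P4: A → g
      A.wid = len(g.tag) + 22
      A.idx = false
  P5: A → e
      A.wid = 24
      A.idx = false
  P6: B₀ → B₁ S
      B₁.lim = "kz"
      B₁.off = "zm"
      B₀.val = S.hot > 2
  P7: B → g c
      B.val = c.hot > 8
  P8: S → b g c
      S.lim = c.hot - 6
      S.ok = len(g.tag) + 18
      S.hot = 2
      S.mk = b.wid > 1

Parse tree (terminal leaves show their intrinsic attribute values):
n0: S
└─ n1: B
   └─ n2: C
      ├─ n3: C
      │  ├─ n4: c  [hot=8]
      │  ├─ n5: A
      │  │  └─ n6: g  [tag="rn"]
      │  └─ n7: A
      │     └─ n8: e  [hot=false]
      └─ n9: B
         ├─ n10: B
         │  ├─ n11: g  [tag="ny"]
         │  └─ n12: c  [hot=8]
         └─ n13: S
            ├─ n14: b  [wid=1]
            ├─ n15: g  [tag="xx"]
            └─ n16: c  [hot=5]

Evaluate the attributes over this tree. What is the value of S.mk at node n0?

true

1. n1.lim = "mz"  ["mz"]
2. n1.off = "pv"  ["pv"]
3. n2.off = -7  [-7]
4. n2.fin = "wpv"  ["w" ++ B.off]
5. n3.off = 6  [len(C₀.fin) + 3]
6. n3.fin = "wpvm"  [C₀.fin ++ "m"]
7. n4.hot = 8  [terminal]
8. n6.tag = "rn"  [terminal]
9. n5.wid = 24  [len(g.tag) + 22]
10. n5.idx = false  [false]
11. n8.hot = false  [terminal]
12. n7.wid = 24  [24]
13. n7.idx = false  [false]
14. n3.cnt = 28  [c.hot + 20]
15. n9.lim = "kx"  ["kx"]
16. n9.off = "wpvy"  [C₀.fin ++ "y"]
17. n10.lim = "kz"  ["kz"]
18. n10.off = "zm"  ["zm"]
19. n11.tag = "ny"  [terminal]
20. n12.hot = 8  [terminal]
21. n10.val = false  [c.hot > 8]
22. n14.wid = 1  [terminal]
23. n15.tag = "xx"  [terminal]
24. n16.hot = 5  [terminal]
25. n13.lim = -1  [c.hot - 6]
26. n13.ok = 20  [len(g.tag) + 18]
27. n13.hot = 2  [2]
28. n13.mk = false  [b.wid > 1]
29. n9.val = false  [S.hot > 2]
30. n2.cnt = 17  [C₀.off + C₁.cnt - 4]
31. n1.val = true  [C.cnt > 16]
32. n0.lim = -7  [-7]
33. n0.ok = 8  [8]
34. n0.hot = 1  [1]
35. n0.mk = true  [B.val == true]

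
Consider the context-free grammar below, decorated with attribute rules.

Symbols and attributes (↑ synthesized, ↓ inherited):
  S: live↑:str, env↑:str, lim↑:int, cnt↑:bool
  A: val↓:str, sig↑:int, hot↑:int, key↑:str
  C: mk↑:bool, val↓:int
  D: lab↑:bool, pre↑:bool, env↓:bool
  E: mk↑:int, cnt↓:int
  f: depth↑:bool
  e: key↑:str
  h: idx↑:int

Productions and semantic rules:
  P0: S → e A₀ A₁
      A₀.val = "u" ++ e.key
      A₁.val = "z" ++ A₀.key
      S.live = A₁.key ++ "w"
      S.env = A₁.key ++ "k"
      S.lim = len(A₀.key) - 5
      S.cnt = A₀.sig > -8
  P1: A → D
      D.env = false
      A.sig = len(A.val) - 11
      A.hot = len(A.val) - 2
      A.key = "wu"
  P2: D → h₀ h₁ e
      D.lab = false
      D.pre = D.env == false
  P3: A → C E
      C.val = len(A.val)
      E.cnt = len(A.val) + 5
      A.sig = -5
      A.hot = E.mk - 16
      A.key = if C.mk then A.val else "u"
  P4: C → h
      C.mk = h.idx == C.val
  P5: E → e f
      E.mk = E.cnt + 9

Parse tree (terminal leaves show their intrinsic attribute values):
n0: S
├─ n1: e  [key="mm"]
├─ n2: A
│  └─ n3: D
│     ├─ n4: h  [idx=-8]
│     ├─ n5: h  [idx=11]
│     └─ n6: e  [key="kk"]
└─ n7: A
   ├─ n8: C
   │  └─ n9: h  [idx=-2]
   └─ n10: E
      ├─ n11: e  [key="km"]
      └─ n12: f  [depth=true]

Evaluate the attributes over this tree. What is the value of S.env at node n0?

1. n1.key = "mm"  [terminal]
2. n2.val = "umm"  ["u" ++ e.key]
3. n3.env = false  [false]
4. n4.idx = -8  [terminal]
5. n5.idx = 11  [terminal]
6. n6.key = "kk"  [terminal]
7. n3.lab = false  [false]
8. n3.pre = true  [D.env == false]
9. n2.sig = -8  [len(A.val) - 11]
10. n2.hot = 1  [len(A.val) - 2]
11. n2.key = "wu"  ["wu"]
12. n7.val = "zwu"  ["z" ++ A₀.key]
13. n8.val = 3  [len(A.val)]
14. n9.idx = -2  [terminal]
15. n8.mk = false  [h.idx == C.val]
16. n10.cnt = 8  [len(A.val) + 5]
17. n11.key = "km"  [terminal]
18. n12.depth = true  [terminal]
19. n10.mk = 17  [E.cnt + 9]
20. n7.sig = -5  [-5]
21. n7.hot = 1  [E.mk - 16]
22. n7.key = "u"  [if C.mk then A.val else "u"]
23. n0.live = "uw"  [A₁.key ++ "w"]
24. n0.env = "uk"  [A₁.key ++ "k"]
25. n0.lim = -3  [len(A₀.key) - 5]
26. n0.cnt = false  [A₀.sig > -8]

"uk"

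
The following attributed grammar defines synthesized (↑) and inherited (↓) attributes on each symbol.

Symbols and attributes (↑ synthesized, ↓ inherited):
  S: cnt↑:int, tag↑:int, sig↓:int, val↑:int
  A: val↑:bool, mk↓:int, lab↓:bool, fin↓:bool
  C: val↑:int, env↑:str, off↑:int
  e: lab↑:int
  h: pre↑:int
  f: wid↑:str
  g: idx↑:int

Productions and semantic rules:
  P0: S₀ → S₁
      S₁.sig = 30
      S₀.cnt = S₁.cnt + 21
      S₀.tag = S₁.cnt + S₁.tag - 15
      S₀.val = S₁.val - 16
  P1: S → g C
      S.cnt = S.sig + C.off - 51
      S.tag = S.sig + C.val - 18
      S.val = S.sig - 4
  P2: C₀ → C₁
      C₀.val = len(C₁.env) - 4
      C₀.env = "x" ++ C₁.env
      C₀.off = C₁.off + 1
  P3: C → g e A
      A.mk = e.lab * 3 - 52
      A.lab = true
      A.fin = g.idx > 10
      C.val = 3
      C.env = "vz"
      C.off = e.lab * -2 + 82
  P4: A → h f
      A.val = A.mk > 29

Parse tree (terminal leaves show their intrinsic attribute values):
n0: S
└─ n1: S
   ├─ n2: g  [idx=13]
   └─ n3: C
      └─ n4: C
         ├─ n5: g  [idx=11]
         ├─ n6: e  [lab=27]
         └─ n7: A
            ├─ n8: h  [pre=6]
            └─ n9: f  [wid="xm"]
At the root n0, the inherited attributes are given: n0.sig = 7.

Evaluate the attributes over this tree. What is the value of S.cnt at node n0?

1. n0.sig = 7  [given at root]
2. n1.sig = 30  [30]
3. n2.idx = 13  [terminal]
4. n5.idx = 11  [terminal]
5. n6.lab = 27  [terminal]
6. n7.mk = 29  [e.lab * 3 - 52]
7. n7.lab = true  [true]
8. n7.fin = true  [g.idx > 10]
9. n8.pre = 6  [terminal]
10. n9.wid = "xm"  [terminal]
11. n7.val = false  [A.mk > 29]
12. n4.val = 3  [3]
13. n4.env = "vz"  ["vz"]
14. n4.off = 28  [e.lab * -2 + 82]
15. n3.val = -2  [len(C₁.env) - 4]
16. n3.env = "xvz"  ["x" ++ C₁.env]
17. n3.off = 29  [C₁.off + 1]
18. n1.cnt = 8  [S.sig + C.off - 51]
19. n1.tag = 10  [S.sig + C.val - 18]
20. n1.val = 26  [S.sig - 4]
21. n0.cnt = 29  [S₁.cnt + 21]
22. n0.tag = 3  [S₁.cnt + S₁.tag - 15]
23. n0.val = 10  [S₁.val - 16]

29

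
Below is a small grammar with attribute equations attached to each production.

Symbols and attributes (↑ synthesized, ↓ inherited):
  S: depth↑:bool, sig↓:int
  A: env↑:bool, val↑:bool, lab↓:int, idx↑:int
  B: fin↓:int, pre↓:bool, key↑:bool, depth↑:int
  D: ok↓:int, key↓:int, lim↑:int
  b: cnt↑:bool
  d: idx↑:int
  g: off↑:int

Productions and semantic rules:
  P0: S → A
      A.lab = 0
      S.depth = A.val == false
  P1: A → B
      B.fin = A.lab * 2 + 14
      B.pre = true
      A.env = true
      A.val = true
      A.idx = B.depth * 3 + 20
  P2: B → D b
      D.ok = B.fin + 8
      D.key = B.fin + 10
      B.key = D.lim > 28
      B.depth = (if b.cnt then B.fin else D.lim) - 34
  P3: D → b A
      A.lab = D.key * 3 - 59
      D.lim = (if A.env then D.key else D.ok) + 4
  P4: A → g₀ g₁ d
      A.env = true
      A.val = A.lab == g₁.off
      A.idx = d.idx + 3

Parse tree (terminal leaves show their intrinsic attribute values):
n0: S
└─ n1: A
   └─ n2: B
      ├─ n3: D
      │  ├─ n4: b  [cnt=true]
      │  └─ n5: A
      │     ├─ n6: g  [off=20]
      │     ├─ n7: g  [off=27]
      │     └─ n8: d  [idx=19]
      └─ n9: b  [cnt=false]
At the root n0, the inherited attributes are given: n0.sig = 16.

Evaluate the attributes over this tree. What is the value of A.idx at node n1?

2

1. n0.sig = 16  [given at root]
2. n1.lab = 0  [0]
3. n2.fin = 14  [A.lab * 2 + 14]
4. n2.pre = true  [true]
5. n3.ok = 22  [B.fin + 8]
6. n3.key = 24  [B.fin + 10]
7. n4.cnt = true  [terminal]
8. n5.lab = 13  [D.key * 3 - 59]
9. n6.off = 20  [terminal]
10. n7.off = 27  [terminal]
11. n8.idx = 19  [terminal]
12. n5.env = true  [true]
13. n5.val = false  [A.lab == g₁.off]
14. n5.idx = 22  [d.idx + 3]
15. n3.lim = 28  [(if A.env then D.key else D.ok) + 4]
16. n9.cnt = false  [terminal]
17. n2.key = false  [D.lim > 28]
18. n2.depth = -6  [(if b.cnt then B.fin else D.lim) - 34]
19. n1.env = true  [true]
20. n1.val = true  [true]
21. n1.idx = 2  [B.depth * 3 + 20]
22. n0.depth = false  [A.val == false]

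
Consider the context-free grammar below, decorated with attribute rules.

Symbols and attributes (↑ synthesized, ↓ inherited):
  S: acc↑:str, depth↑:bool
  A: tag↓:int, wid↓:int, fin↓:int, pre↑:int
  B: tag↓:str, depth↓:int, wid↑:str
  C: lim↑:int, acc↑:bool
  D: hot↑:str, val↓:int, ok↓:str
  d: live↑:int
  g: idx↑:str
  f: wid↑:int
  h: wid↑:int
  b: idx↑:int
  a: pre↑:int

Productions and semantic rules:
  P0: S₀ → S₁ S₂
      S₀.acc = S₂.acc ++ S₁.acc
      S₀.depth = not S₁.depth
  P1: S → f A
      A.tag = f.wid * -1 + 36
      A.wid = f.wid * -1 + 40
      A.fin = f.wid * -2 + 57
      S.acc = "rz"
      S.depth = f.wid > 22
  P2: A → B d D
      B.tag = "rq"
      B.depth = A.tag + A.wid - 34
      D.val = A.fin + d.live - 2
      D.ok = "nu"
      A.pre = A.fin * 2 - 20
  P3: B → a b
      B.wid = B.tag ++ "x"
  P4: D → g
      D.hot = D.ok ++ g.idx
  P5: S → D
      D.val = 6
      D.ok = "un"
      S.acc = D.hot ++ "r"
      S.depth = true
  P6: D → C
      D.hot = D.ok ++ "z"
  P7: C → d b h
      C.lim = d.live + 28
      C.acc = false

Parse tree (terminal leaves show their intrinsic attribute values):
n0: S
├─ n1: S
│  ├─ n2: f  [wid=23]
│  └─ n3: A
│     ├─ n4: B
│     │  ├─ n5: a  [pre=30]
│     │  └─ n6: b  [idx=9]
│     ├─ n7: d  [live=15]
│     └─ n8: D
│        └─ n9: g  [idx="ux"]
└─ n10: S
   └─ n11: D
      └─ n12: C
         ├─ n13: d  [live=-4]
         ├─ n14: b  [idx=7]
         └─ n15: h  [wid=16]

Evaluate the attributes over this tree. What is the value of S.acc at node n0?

"unzrrz"

1. n2.wid = 23  [terminal]
2. n3.tag = 13  [f.wid * -1 + 36]
3. n3.wid = 17  [f.wid * -1 + 40]
4. n3.fin = 11  [f.wid * -2 + 57]
5. n4.tag = "rq"  ["rq"]
6. n4.depth = -4  [A.tag + A.wid - 34]
7. n5.pre = 30  [terminal]
8. n6.idx = 9  [terminal]
9. n4.wid = "rqx"  [B.tag ++ "x"]
10. n7.live = 15  [terminal]
11. n8.val = 24  [A.fin + d.live - 2]
12. n8.ok = "nu"  ["nu"]
13. n9.idx = "ux"  [terminal]
14. n8.hot = "nuux"  [D.ok ++ g.idx]
15. n3.pre = 2  [A.fin * 2 - 20]
16. n1.acc = "rz"  ["rz"]
17. n1.depth = true  [f.wid > 22]
18. n11.val = 6  [6]
19. n11.ok = "un"  ["un"]
20. n13.live = -4  [terminal]
21. n14.idx = 7  [terminal]
22. n15.wid = 16  [terminal]
23. n12.lim = 24  [d.live + 28]
24. n12.acc = false  [false]
25. n11.hot = "unz"  [D.ok ++ "z"]
26. n10.acc = "unzr"  [D.hot ++ "r"]
27. n10.depth = true  [true]
28. n0.acc = "unzrrz"  [S₂.acc ++ S₁.acc]
29. n0.depth = false  [not S₁.depth]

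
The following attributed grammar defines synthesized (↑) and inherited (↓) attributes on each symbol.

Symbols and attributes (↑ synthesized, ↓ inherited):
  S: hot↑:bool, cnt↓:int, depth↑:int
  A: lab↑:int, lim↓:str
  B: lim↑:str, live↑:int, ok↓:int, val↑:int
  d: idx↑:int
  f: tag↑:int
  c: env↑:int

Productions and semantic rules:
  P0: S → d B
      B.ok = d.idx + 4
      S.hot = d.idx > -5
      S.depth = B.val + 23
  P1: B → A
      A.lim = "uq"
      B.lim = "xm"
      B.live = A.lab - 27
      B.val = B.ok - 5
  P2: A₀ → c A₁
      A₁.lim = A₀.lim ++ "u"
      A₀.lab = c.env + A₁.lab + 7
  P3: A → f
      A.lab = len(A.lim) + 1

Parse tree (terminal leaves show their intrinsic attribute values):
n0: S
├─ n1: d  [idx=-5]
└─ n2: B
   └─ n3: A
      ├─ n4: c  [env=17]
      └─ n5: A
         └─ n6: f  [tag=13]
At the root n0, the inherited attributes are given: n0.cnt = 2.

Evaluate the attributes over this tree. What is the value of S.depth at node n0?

17

1. n0.cnt = 2  [given at root]
2. n1.idx = -5  [terminal]
3. n2.ok = -1  [d.idx + 4]
4. n3.lim = "uq"  ["uq"]
5. n4.env = 17  [terminal]
6. n5.lim = "uqu"  [A₀.lim ++ "u"]
7. n6.tag = 13  [terminal]
8. n5.lab = 4  [len(A.lim) + 1]
9. n3.lab = 28  [c.env + A₁.lab + 7]
10. n2.lim = "xm"  ["xm"]
11. n2.live = 1  [A.lab - 27]
12. n2.val = -6  [B.ok - 5]
13. n0.hot = false  [d.idx > -5]
14. n0.depth = 17  [B.val + 23]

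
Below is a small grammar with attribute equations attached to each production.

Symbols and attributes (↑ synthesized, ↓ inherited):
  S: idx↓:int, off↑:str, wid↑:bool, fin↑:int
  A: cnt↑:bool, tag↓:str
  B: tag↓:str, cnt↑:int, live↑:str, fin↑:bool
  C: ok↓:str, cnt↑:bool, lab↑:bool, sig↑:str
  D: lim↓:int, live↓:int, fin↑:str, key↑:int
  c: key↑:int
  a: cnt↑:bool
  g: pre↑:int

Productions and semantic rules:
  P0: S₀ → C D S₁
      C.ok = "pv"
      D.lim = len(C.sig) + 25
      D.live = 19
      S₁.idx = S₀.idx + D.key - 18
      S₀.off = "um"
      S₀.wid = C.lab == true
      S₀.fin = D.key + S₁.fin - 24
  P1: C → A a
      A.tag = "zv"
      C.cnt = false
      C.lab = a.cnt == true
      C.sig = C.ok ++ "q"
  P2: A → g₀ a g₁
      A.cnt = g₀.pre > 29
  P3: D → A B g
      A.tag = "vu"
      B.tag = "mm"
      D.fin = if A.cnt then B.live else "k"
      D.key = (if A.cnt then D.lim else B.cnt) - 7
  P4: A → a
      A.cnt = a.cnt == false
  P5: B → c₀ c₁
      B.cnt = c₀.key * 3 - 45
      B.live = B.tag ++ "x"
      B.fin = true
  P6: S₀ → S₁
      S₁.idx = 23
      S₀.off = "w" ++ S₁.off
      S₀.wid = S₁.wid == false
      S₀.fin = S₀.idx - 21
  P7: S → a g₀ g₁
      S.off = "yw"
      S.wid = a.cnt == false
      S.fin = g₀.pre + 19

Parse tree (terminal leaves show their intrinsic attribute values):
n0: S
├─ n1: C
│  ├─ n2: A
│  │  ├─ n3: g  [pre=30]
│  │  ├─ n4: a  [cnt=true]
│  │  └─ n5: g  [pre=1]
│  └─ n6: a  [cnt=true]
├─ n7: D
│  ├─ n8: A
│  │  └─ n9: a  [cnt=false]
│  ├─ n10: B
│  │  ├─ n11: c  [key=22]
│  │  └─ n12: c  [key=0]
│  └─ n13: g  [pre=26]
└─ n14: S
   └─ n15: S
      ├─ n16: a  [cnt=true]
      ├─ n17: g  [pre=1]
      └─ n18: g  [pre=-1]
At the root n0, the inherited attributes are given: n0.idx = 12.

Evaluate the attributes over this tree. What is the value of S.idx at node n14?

15

1. n0.idx = 12  [given at root]
2. n1.ok = "pv"  ["pv"]
3. n2.tag = "zv"  ["zv"]
4. n3.pre = 30  [terminal]
5. n4.cnt = true  [terminal]
6. n5.pre = 1  [terminal]
7. n2.cnt = true  [g₀.pre > 29]
8. n6.cnt = true  [terminal]
9. n1.cnt = false  [false]
10. n1.lab = true  [a.cnt == true]
11. n1.sig = "pvq"  [C.ok ++ "q"]
12. n7.lim = 28  [len(C.sig) + 25]
13. n7.live = 19  [19]
14. n8.tag = "vu"  ["vu"]
15. n9.cnt = false  [terminal]
16. n8.cnt = true  [a.cnt == false]
17. n10.tag = "mm"  ["mm"]
18. n11.key = 22  [terminal]
19. n12.key = 0  [terminal]
20. n10.cnt = 21  [c₀.key * 3 - 45]
21. n10.live = "mmx"  [B.tag ++ "x"]
22. n10.fin = true  [true]
23. n13.pre = 26  [terminal]
24. n7.fin = "mmx"  [if A.cnt then B.live else "k"]
25. n7.key = 21  [(if A.cnt then D.lim else B.cnt) - 7]
26. n14.idx = 15  [S₀.idx + D.key - 18]
27. n15.idx = 23  [23]
28. n16.cnt = true  [terminal]
29. n17.pre = 1  [terminal]
30. n18.pre = -1  [terminal]
31. n15.off = "yw"  ["yw"]
32. n15.wid = false  [a.cnt == false]
33. n15.fin = 20  [g₀.pre + 19]
34. n14.off = "wyw"  ["w" ++ S₁.off]
35. n14.wid = true  [S₁.wid == false]
36. n14.fin = -6  [S₀.idx - 21]
37. n0.off = "um"  ["um"]
38. n0.wid = true  [C.lab == true]
39. n0.fin = -9  [D.key + S₁.fin - 24]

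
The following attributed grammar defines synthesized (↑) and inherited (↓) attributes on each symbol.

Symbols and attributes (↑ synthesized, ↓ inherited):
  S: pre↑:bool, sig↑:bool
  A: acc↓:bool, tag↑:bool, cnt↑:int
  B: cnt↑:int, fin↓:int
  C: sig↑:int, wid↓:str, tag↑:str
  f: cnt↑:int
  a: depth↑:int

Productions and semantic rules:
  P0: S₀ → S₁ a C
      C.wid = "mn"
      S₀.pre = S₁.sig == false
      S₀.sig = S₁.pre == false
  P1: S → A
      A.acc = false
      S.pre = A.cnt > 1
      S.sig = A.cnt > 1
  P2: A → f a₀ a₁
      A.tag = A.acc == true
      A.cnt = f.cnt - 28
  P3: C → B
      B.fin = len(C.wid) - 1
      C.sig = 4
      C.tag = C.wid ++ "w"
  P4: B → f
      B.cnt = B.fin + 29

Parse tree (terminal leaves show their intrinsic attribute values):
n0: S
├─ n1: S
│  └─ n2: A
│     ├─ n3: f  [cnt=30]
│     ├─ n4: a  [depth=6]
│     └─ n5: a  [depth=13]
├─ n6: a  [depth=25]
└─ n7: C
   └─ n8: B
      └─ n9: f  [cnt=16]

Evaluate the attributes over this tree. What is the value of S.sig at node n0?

false

1. n2.acc = false  [false]
2. n3.cnt = 30  [terminal]
3. n4.depth = 6  [terminal]
4. n5.depth = 13  [terminal]
5. n2.tag = false  [A.acc == true]
6. n2.cnt = 2  [f.cnt - 28]
7. n1.pre = true  [A.cnt > 1]
8. n1.sig = true  [A.cnt > 1]
9. n6.depth = 25  [terminal]
10. n7.wid = "mn"  ["mn"]
11. n8.fin = 1  [len(C.wid) - 1]
12. n9.cnt = 16  [terminal]
13. n8.cnt = 30  [B.fin + 29]
14. n7.sig = 4  [4]
15. n7.tag = "mnw"  [C.wid ++ "w"]
16. n0.pre = false  [S₁.sig == false]
17. n0.sig = false  [S₁.pre == false]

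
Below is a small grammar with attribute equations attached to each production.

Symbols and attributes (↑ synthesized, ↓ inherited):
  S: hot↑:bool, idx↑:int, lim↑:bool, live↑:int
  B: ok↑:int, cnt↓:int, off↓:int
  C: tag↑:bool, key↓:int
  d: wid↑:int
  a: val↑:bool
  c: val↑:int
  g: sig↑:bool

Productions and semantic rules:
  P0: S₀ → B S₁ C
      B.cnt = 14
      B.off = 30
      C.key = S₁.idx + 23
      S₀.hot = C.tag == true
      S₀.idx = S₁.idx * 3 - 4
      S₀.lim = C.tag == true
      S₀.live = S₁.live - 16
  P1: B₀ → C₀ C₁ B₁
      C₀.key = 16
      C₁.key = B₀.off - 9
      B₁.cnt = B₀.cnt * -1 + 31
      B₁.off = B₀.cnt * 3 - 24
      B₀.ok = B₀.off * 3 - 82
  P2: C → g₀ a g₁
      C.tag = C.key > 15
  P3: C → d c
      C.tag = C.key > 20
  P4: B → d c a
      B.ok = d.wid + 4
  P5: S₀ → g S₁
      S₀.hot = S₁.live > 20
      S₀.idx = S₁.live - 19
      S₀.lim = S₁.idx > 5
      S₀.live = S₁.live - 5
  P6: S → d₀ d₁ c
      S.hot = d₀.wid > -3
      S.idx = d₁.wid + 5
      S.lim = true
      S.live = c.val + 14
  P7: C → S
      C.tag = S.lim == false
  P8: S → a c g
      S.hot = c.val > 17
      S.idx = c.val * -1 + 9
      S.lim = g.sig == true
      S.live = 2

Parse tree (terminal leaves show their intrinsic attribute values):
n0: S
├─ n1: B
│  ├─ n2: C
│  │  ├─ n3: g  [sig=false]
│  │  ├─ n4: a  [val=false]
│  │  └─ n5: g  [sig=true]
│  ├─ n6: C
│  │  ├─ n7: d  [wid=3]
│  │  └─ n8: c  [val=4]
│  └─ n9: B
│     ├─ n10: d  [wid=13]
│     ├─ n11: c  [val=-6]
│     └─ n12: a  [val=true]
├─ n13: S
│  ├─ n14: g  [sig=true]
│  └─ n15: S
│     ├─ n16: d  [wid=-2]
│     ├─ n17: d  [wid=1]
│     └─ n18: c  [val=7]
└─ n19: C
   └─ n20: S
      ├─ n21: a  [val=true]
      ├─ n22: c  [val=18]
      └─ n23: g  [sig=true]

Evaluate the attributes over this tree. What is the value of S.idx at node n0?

1. n1.cnt = 14  [14]
2. n1.off = 30  [30]
3. n2.key = 16  [16]
4. n3.sig = false  [terminal]
5. n4.val = false  [terminal]
6. n5.sig = true  [terminal]
7. n2.tag = true  [C.key > 15]
8. n6.key = 21  [B₀.off - 9]
9. n7.wid = 3  [terminal]
10. n8.val = 4  [terminal]
11. n6.tag = true  [C.key > 20]
12. n9.cnt = 17  [B₀.cnt * -1 + 31]
13. n9.off = 18  [B₀.cnt * 3 - 24]
14. n10.wid = 13  [terminal]
15. n11.val = -6  [terminal]
16. n12.val = true  [terminal]
17. n9.ok = 17  [d.wid + 4]
18. n1.ok = 8  [B₀.off * 3 - 82]
19. n14.sig = true  [terminal]
20. n16.wid = -2  [terminal]
21. n17.wid = 1  [terminal]
22. n18.val = 7  [terminal]
23. n15.hot = true  [d₀.wid > -3]
24. n15.idx = 6  [d₁.wid + 5]
25. n15.lim = true  [true]
26. n15.live = 21  [c.val + 14]
27. n13.hot = true  [S₁.live > 20]
28. n13.idx = 2  [S₁.live - 19]
29. n13.lim = true  [S₁.idx > 5]
30. n13.live = 16  [S₁.live - 5]
31. n19.key = 25  [S₁.idx + 23]
32. n21.val = true  [terminal]
33. n22.val = 18  [terminal]
34. n23.sig = true  [terminal]
35. n20.hot = true  [c.val > 17]
36. n20.idx = -9  [c.val * -1 + 9]
37. n20.lim = true  [g.sig == true]
38. n20.live = 2  [2]
39. n19.tag = false  [S.lim == false]
40. n0.hot = false  [C.tag == true]
41. n0.idx = 2  [S₁.idx * 3 - 4]
42. n0.lim = false  [C.tag == true]
43. n0.live = 0  [S₁.live - 16]

2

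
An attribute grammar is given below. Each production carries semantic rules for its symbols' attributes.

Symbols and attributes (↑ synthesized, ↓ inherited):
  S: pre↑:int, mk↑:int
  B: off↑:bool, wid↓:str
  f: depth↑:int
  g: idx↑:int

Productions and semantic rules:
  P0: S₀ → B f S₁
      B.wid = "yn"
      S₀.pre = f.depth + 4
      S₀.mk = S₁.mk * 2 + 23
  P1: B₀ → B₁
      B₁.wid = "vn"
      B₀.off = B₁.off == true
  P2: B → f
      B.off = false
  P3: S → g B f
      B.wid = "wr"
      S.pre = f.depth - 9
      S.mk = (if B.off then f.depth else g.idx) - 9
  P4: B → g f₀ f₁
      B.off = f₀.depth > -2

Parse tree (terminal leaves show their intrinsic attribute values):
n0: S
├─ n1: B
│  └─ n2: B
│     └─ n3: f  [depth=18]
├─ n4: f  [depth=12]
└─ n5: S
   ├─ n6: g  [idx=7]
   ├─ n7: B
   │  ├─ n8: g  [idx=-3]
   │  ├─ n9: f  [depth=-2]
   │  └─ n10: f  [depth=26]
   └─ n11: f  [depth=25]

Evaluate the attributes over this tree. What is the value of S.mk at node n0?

1. n1.wid = "yn"  ["yn"]
2. n2.wid = "vn"  ["vn"]
3. n3.depth = 18  [terminal]
4. n2.off = false  [false]
5. n1.off = false  [B₁.off == true]
6. n4.depth = 12  [terminal]
7. n6.idx = 7  [terminal]
8. n7.wid = "wr"  ["wr"]
9. n8.idx = -3  [terminal]
10. n9.depth = -2  [terminal]
11. n10.depth = 26  [terminal]
12. n7.off = false  [f₀.depth > -2]
13. n11.depth = 25  [terminal]
14. n5.pre = 16  [f.depth - 9]
15. n5.mk = -2  [(if B.off then f.depth else g.idx) - 9]
16. n0.pre = 16  [f.depth + 4]
17. n0.mk = 19  [S₁.mk * 2 + 23]

19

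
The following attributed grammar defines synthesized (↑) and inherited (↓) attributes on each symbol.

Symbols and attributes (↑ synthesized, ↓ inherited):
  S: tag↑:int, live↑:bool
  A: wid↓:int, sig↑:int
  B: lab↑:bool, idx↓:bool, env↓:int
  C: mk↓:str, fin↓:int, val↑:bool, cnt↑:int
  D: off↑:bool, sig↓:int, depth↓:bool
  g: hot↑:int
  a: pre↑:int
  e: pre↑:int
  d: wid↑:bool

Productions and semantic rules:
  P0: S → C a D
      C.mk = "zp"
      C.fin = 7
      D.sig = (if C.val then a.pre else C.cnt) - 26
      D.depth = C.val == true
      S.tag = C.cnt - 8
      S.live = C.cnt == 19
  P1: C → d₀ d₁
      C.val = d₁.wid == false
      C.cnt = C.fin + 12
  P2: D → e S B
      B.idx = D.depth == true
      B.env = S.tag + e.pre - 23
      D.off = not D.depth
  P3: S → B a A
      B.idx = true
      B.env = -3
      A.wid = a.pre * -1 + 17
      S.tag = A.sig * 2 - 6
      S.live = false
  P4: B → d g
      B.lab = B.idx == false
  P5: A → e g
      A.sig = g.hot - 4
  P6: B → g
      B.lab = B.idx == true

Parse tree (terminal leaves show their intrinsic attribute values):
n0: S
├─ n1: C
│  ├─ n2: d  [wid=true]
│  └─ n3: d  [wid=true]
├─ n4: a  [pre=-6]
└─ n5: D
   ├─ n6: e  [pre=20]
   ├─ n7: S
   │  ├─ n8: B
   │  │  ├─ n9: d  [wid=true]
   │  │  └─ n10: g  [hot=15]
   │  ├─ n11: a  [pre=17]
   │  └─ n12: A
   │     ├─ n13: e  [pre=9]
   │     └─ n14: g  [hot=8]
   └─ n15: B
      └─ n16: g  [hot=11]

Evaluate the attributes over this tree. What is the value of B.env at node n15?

-1

1. n1.mk = "zp"  ["zp"]
2. n1.fin = 7  [7]
3. n2.wid = true  [terminal]
4. n3.wid = true  [terminal]
5. n1.val = false  [d₁.wid == false]
6. n1.cnt = 19  [C.fin + 12]
7. n4.pre = -6  [terminal]
8. n5.sig = -7  [(if C.val then a.pre else C.cnt) - 26]
9. n5.depth = false  [C.val == true]
10. n6.pre = 20  [terminal]
11. n8.idx = true  [true]
12. n8.env = -3  [-3]
13. n9.wid = true  [terminal]
14. n10.hot = 15  [terminal]
15. n8.lab = false  [B.idx == false]
16. n11.pre = 17  [terminal]
17. n12.wid = 0  [a.pre * -1 + 17]
18. n13.pre = 9  [terminal]
19. n14.hot = 8  [terminal]
20. n12.sig = 4  [g.hot - 4]
21. n7.tag = 2  [A.sig * 2 - 6]
22. n7.live = false  [false]
23. n15.idx = false  [D.depth == true]
24. n15.env = -1  [S.tag + e.pre - 23]
25. n16.hot = 11  [terminal]
26. n15.lab = false  [B.idx == true]
27. n5.off = true  [not D.depth]
28. n0.tag = 11  [C.cnt - 8]
29. n0.live = true  [C.cnt == 19]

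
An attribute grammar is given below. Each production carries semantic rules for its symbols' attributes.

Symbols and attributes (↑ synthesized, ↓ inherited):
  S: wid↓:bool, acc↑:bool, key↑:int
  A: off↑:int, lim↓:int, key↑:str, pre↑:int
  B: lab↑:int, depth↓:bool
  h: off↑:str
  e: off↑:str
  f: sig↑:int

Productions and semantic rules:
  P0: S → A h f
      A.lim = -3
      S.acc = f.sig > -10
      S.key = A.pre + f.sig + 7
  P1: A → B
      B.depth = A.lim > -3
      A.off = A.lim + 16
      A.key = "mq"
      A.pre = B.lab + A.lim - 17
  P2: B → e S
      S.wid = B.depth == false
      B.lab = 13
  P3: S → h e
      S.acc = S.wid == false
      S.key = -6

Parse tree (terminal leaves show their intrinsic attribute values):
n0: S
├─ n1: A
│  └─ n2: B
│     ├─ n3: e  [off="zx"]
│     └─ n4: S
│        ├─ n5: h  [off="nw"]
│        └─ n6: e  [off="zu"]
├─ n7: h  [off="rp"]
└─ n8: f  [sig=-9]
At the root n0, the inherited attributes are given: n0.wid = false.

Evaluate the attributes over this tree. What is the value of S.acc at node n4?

false

1. n0.wid = false  [given at root]
2. n1.lim = -3  [-3]
3. n2.depth = false  [A.lim > -3]
4. n3.off = "zx"  [terminal]
5. n4.wid = true  [B.depth == false]
6. n5.off = "nw"  [terminal]
7. n6.off = "zu"  [terminal]
8. n4.acc = false  [S.wid == false]
9. n4.key = -6  [-6]
10. n2.lab = 13  [13]
11. n1.off = 13  [A.lim + 16]
12. n1.key = "mq"  ["mq"]
13. n1.pre = -7  [B.lab + A.lim - 17]
14. n7.off = "rp"  [terminal]
15. n8.sig = -9  [terminal]
16. n0.acc = true  [f.sig > -10]
17. n0.key = -9  [A.pre + f.sig + 7]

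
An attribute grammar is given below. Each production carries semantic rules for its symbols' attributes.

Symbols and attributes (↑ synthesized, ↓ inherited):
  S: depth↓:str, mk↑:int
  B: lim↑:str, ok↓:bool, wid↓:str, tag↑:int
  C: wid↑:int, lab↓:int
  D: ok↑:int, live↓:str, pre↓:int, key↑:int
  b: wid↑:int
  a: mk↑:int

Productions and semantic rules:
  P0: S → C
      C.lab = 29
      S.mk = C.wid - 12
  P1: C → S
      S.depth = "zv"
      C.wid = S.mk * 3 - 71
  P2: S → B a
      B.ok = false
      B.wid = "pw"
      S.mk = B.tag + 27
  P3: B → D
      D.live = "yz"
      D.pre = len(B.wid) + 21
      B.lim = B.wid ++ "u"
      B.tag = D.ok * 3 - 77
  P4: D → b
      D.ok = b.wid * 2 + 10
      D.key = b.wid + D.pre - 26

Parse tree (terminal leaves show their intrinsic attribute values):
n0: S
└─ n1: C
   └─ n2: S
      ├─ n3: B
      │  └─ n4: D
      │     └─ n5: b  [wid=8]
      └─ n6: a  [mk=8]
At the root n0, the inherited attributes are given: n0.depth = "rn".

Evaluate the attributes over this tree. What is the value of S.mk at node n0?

1

1. n0.depth = "rn"  [given at root]
2. n1.lab = 29  [29]
3. n2.depth = "zv"  ["zv"]
4. n3.ok = false  [false]
5. n3.wid = "pw"  ["pw"]
6. n4.live = "yz"  ["yz"]
7. n4.pre = 23  [len(B.wid) + 21]
8. n5.wid = 8  [terminal]
9. n4.ok = 26  [b.wid * 2 + 10]
10. n4.key = 5  [b.wid + D.pre - 26]
11. n3.lim = "pwu"  [B.wid ++ "u"]
12. n3.tag = 1  [D.ok * 3 - 77]
13. n6.mk = 8  [terminal]
14. n2.mk = 28  [B.tag + 27]
15. n1.wid = 13  [S.mk * 3 - 71]
16. n0.mk = 1  [C.wid - 12]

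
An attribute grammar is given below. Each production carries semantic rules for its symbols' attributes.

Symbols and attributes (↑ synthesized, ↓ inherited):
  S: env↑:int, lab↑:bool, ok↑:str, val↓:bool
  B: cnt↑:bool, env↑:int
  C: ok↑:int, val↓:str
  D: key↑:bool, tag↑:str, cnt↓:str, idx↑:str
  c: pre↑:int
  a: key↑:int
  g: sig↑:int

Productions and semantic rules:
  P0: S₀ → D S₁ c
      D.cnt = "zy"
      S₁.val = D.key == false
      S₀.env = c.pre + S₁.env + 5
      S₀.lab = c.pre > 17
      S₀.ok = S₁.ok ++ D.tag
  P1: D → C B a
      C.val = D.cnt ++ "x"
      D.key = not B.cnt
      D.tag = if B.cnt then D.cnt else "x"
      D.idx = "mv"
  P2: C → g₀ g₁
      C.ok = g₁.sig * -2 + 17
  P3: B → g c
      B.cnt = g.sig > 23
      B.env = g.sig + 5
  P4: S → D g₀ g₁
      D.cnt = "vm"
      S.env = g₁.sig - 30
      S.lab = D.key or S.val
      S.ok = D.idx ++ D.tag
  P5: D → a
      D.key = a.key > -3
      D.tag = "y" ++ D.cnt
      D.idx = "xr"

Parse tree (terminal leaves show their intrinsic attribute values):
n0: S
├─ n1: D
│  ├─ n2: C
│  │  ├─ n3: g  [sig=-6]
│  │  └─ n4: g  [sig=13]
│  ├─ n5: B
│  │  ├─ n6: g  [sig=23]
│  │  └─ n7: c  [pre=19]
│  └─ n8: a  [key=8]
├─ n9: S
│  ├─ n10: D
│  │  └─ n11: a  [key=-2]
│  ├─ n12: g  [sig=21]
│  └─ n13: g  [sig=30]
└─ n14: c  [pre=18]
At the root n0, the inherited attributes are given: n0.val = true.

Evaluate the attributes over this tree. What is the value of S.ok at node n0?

1. n0.val = true  [given at root]
2. n1.cnt = "zy"  ["zy"]
3. n2.val = "zyx"  [D.cnt ++ "x"]
4. n3.sig = -6  [terminal]
5. n4.sig = 13  [terminal]
6. n2.ok = -9  [g₁.sig * -2 + 17]
7. n6.sig = 23  [terminal]
8. n7.pre = 19  [terminal]
9. n5.cnt = false  [g.sig > 23]
10. n5.env = 28  [g.sig + 5]
11. n8.key = 8  [terminal]
12. n1.key = true  [not B.cnt]
13. n1.tag = "x"  [if B.cnt then D.cnt else "x"]
14. n1.idx = "mv"  ["mv"]
15. n9.val = false  [D.key == false]
16. n10.cnt = "vm"  ["vm"]
17. n11.key = -2  [terminal]
18. n10.key = true  [a.key > -3]
19. n10.tag = "yvm"  ["y" ++ D.cnt]
20. n10.idx = "xr"  ["xr"]
21. n12.sig = 21  [terminal]
22. n13.sig = 30  [terminal]
23. n9.env = 0  [g₁.sig - 30]
24. n9.lab = true  [D.key or S.val]
25. n9.ok = "xryvm"  [D.idx ++ D.tag]
26. n14.pre = 18  [terminal]
27. n0.env = 23  [c.pre + S₁.env + 5]
28. n0.lab = true  [c.pre > 17]
29. n0.ok = "xryvmx"  [S₁.ok ++ D.tag]

"xryvmx"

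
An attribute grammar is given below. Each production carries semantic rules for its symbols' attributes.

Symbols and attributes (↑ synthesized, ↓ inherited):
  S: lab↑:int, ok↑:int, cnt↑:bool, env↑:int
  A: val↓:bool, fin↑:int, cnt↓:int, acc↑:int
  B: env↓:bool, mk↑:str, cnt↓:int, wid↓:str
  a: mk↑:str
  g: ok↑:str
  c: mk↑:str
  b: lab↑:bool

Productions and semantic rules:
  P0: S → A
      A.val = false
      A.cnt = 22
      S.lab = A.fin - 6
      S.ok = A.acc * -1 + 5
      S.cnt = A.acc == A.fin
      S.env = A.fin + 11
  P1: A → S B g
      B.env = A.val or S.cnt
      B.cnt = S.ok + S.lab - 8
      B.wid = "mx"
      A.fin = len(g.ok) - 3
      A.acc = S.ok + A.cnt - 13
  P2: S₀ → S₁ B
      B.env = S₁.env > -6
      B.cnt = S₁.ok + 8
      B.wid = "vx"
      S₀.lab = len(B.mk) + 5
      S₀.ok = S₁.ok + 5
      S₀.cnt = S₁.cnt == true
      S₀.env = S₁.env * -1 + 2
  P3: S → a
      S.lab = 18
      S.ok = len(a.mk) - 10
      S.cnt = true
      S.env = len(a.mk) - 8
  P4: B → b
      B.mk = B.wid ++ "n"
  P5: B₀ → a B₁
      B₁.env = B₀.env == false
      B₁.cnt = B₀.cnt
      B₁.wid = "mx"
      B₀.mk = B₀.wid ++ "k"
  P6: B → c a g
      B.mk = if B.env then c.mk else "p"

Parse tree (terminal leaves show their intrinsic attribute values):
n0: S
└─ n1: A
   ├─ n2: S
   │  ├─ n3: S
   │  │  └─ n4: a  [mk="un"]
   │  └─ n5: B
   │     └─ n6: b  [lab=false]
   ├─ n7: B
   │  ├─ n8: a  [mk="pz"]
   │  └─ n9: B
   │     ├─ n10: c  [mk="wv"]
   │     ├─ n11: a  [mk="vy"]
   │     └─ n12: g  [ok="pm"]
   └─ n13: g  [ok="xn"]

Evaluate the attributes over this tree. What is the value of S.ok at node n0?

-1

1. n1.val = false  [false]
2. n1.cnt = 22  [22]
3. n4.mk = "un"  [terminal]
4. n3.lab = 18  [18]
5. n3.ok = -8  [len(a.mk) - 10]
6. n3.cnt = true  [true]
7. n3.env = -6  [len(a.mk) - 8]
8. n5.env = false  [S₁.env > -6]
9. n5.cnt = 0  [S₁.ok + 8]
10. n5.wid = "vx"  ["vx"]
11. n6.lab = false  [terminal]
12. n5.mk = "vxn"  [B.wid ++ "n"]
13. n2.lab = 8  [len(B.mk) + 5]
14. n2.ok = -3  [S₁.ok + 5]
15. n2.cnt = true  [S₁.cnt == true]
16. n2.env = 8  [S₁.env * -1 + 2]
17. n7.env = true  [A.val or S.cnt]
18. n7.cnt = -3  [S.ok + S.lab - 8]
19. n7.wid = "mx"  ["mx"]
20. n8.mk = "pz"  [terminal]
21. n9.env = false  [B₀.env == false]
22. n9.cnt = -3  [B₀.cnt]
23. n9.wid = "mx"  ["mx"]
24. n10.mk = "wv"  [terminal]
25. n11.mk = "vy"  [terminal]
26. n12.ok = "pm"  [terminal]
27. n9.mk = "p"  [if B.env then c.mk else "p"]
28. n7.mk = "mxk"  [B₀.wid ++ "k"]
29. n13.ok = "xn"  [terminal]
30. n1.fin = -1  [len(g.ok) - 3]
31. n1.acc = 6  [S.ok + A.cnt - 13]
32. n0.lab = -7  [A.fin - 6]
33. n0.ok = -1  [A.acc * -1 + 5]
34. n0.cnt = false  [A.acc == A.fin]
35. n0.env = 10  [A.fin + 11]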